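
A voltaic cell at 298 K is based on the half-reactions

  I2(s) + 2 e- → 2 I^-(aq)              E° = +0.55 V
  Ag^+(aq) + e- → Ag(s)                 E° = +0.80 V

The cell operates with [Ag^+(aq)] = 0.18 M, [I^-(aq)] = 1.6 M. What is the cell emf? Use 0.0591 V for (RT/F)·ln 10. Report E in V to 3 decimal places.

Ag⁺/Ag is reduced (cathode, E° = +0.80 V) and I₂/I⁻ is oxidized (anode).
The standard potential is +0.80 − (+0.55) = +0.25 V and the balanced reaction transfers n = 2 electrons.
Balancing gives 2 Ag^+(aq) + 2 I^-(aq) → 2 Ag(s) + I2(s); hence Q = 1 / ([Ag^+(aq)]^2·[I^-(aq)]^2) = 12.1 (log Q = 1.081).
E = E° − (0.0591/n)·log Q = +0.25 − (0.0591/2)(1.081) = +0.218 V.

+0.218 V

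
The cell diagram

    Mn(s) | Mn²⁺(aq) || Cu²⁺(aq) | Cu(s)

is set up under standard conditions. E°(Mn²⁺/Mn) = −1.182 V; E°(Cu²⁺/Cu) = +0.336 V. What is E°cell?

+1.518 V

By convention the left-hand electrode in cell notation is the anode (oxidation) and the right-hand electrode is the cathode (reduction).
E°cell = E°(right) − E°(left) = +0.336 − (−1.182) = +1.518 V.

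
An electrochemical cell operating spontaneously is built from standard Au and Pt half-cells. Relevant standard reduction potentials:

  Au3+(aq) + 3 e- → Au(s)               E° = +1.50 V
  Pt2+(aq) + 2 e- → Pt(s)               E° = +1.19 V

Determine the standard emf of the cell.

+0.31 V

The Au³⁺/Au couple has the higher E°, so Au ion is reduced (cathode) and Pt is oxidized (anode).
E°cell = E°(cathode) − E°(anode) = +1.50 − (+1.19) = +0.31 V.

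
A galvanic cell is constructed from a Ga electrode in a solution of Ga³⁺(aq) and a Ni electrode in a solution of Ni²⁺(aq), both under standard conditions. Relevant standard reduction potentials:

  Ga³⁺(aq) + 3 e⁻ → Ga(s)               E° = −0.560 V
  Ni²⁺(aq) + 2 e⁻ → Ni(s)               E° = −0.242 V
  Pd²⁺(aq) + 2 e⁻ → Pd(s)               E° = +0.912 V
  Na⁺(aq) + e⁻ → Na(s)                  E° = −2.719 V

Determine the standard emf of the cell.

+0.318 V

Of the two couples in this cell, the one with the more positive reduction potential is reduced at the cathode: here that is Ni²⁺/Ni (−0.242 V); Ga³⁺/Ga (−0.560 V) is the anode.
E°cell = E°(cathode) − E°(anode) = −0.242 − (−0.560) = +0.318 V.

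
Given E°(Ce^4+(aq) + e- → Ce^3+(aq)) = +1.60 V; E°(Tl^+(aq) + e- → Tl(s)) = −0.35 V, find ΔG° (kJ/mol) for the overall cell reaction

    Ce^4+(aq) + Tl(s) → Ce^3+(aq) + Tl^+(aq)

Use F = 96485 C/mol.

−188 kJ/mol

In the reaction as written Ce^4+(aq) is reduced, so the Ce⁴⁺/Ce³⁺ couple is the cathode and Tl⁺/Tl is the anode.
E°cell = +1.60 − (−0.35) = +1.95 V; balancing electrons gives n = 1.
ΔG° = −nFE°cell = −(1)(96485)(+1.95) J/mol = −188 kJ/mol.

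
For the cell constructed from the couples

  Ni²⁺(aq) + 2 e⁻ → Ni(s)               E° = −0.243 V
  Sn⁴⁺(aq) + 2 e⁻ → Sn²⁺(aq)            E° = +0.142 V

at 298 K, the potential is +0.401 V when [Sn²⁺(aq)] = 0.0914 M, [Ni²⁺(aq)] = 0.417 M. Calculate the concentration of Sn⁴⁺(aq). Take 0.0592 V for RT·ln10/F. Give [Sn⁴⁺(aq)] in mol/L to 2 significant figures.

0.13 M

Sn⁴⁺/Sn²⁺ is the cathode (higher E°); E°cell = +0.142 − (−0.243) = +0.385 V with n = 2.
From the Nernst equation, log Q = n(E° − E)/0.0592 = 2·(+0.385 − (+0.401))/0.0592 = −0.541.
For Sn⁴⁺(aq) + Ni(s) → Sn²⁺(aq) + Ni²⁺(aq), the reaction quotient is Q = ([Sn²⁺(aq)]·[Ni²⁺(aq)]) / [Sn⁴⁺(aq)].
Substituting the known concentrations and solving, log [Sn⁴⁺(aq)] = −0.878 and [Sn⁴⁺(aq)] = 0.13 M.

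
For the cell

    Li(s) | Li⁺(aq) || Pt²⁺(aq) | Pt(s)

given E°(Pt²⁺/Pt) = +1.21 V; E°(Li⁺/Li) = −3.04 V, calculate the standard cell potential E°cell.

By convention the left-hand electrode in cell notation is the anode (oxidation) and the right-hand electrode is the cathode (reduction).
E°cell = E°(right) − E°(left) = +1.21 − (−3.04) = +4.25 V.

+4.25 V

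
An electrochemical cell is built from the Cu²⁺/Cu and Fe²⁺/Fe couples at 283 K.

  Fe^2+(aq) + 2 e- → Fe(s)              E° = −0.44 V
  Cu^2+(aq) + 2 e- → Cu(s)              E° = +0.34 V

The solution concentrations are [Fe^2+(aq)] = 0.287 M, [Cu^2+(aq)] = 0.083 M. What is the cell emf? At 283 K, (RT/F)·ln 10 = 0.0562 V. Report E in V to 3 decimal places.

+0.765 V

Cu²⁺/Cu is reduced (cathode, E° = +0.34 V) and Fe²⁺/Fe is oxidized (anode).
E°cell = E°cat − E°an = +0.34 − (−0.44) = +0.78 V; n = 2.
Balancing gives Cu^2+(aq) + Fe(s) → Cu(s) + Fe^2+(aq); hence Q = [Fe^2+(aq)] / [Cu^2+(aq)] = 3.46 (log Q = 0.539).
By the Nernst equation, E = +0.78 − (0.0562/2)·(0.539) = +0.765 V.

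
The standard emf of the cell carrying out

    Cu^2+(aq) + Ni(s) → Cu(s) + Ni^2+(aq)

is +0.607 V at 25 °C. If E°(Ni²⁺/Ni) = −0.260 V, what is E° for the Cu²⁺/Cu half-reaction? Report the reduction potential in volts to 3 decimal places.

In the reaction as written the Cu²⁺/Cu couple is reduced (cathode) and Ni²⁺/Ni is oxidized (anode), so E°cell = E°(Cu²⁺/Cu) − E°(Ni²⁺/Ni).
E°(Cu²⁺/Cu) = E°cell + E°(anode) = +0.607 + (−0.260) = +0.347 V.

+0.347 V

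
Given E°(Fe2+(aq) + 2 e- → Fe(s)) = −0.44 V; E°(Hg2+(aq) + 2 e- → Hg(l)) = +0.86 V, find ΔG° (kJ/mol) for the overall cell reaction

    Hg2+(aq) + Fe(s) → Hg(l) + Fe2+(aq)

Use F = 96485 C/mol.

In the reaction as written Hg2+(aq) is reduced, so the Hg²⁺/Hg couple is the cathode and Fe²⁺/Fe is the anode.
E°cell = +0.86 − (−0.44) = +1.30 V; balancing electrons gives n = 2.
ΔG° = −nFE°cell = −(2)(96485)(+1.30) J/mol = −251 kJ/mol.

−251 kJ/mol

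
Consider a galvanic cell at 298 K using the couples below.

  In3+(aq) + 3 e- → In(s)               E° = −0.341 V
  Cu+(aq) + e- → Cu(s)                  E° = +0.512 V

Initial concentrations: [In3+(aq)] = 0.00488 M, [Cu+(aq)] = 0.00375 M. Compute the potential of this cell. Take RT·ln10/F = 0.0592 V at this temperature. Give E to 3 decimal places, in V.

The Cu⁺/Cu couple has the more positive E°, so it is the cathode; In³⁺/In is the anode.
E°cell = +0.512 − (−0.341) = +0.853 V, with n = 3 electrons transferred.
Balancing gives 3 Cu+(aq) + In(s) → 3 Cu(s) + In3+(aq); hence Q = [In3+(aq)] / [Cu+(aq)]^3 = 9.25×10^4 (log Q = 4.966).
Applying E = E° − (RT ln10/nF)·log Q gives +0.853 − (0.0592/3)(4.966) = +0.755 V.

+0.755 V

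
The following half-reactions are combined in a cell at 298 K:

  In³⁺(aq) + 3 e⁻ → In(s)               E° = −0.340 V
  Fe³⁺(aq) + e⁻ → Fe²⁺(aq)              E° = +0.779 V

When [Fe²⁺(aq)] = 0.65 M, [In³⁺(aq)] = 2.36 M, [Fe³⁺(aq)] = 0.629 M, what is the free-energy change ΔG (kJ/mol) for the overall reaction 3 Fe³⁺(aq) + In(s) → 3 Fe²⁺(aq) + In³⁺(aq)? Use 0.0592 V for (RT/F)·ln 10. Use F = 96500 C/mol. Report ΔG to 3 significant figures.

−322 kJ/mol

With Fe³⁺/Fe²⁺ reduced at the cathode, E°cell = +0.779 − (−0.340) = +1.119 V and n = 3.
The reaction quotient is ([Fe²⁺(aq)]^3·[In³⁺(aq)]) / [Fe³⁺(aq)]^3 = 2.6; by Nernst, E = +1.119 − (0.0592/3)(0.416) = +1.1108 V.
Then ΔG = −nFE = −3 × 96500 × +1.1108 J/mol = −322 kJ/mol.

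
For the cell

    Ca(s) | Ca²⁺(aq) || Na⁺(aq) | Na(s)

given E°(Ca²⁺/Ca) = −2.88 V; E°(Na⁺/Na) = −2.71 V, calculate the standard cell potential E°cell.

+0.17 V

By convention the left-hand electrode in cell notation is the anode (oxidation) and the right-hand electrode is the cathode (reduction).
E°cell = E°(right) − E°(left) = −2.71 − (−2.88) = +0.17 V.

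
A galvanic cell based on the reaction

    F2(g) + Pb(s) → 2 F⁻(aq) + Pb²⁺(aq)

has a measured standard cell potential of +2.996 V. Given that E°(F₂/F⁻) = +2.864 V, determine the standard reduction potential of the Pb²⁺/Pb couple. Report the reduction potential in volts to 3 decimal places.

In the reaction as written the F₂/F⁻ couple is reduced (cathode) and Pb²⁺/Pb is oxidized (anode), so E°cell = E°(F₂/F⁻) − E°(Pb²⁺/Pb).
E°(Pb²⁺/Pb) = E°(cathode) − E°cell = +2.864 − (+2.996) = −0.132 V.

−0.132 V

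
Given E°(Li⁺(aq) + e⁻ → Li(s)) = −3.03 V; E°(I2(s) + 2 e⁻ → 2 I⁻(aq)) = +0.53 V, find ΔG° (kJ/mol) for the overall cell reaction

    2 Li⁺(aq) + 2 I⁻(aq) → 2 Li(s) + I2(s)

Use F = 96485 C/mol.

+687 kJ/mol

In the reaction as written Li⁺(aq) is reduced, so the Li⁺/Li couple is the cathode and I₂/I⁻ is the anode.
E°cell = −3.03 − (+0.53) = −3.56 V; balancing electrons gives n = 2.
ΔG° = −nFE°cell = −(2)(96485)(−3.56) J/mol = +687 kJ/mol.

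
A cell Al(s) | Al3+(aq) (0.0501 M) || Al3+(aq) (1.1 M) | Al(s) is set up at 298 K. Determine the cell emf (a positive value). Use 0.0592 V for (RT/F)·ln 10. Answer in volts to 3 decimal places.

0.026 V

For a concentration cell E°cell = 0, since both electrodes use the same couple.
The compartment with the higher Al3+(aq) concentration (1.1 M) acts as the cathode; ions are reduced there and produced at the dilute (0.0501 M) anode.
With n = 3, Ecell = −(0.0592/3)·log([dilute]/[conc]) = −(0.0592/3)·log(0.0501/1.1) = +0.026 V.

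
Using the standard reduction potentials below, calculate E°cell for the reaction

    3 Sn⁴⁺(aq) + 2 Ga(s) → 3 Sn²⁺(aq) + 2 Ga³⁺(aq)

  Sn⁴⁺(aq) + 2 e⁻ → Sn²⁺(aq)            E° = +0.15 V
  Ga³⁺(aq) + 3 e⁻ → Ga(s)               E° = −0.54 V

+0.69 V

Sn⁴⁺(aq) gains electrons, so the Sn⁴⁺/Sn²⁺ couple is the cathode; the Ga³⁺/Ga couple is the anode.
E°cell = E°(cathode) − E°(anode) = +0.15 − (−0.54) = +0.69 V.
The positive value indicates the reaction is spontaneous as written.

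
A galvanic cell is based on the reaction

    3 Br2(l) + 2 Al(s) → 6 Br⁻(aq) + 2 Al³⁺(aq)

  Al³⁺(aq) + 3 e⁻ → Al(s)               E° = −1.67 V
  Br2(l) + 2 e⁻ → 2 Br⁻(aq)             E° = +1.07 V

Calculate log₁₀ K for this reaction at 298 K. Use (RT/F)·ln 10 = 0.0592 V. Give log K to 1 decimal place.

log K = 277.7

The Br₂/Br⁻ couple is reduced (cathode); E°cell = +1.07 − (−1.67) = +2.74 V with n = 6.
At equilibrium E = 0, so log K = nE°cell / 0.0592 = (6)(+2.74) / 0.0592 = 277.7.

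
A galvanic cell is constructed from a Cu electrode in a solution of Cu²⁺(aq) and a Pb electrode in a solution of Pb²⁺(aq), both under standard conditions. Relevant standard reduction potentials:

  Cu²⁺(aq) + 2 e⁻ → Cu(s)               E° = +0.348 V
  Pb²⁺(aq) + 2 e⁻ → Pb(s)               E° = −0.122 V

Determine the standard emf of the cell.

+0.470 V

The Cu²⁺/Cu couple has the higher E°, so Cu ion is reduced (cathode) and Pb is oxidized (anode).
E°cell = E°(cathode) − E°(anode) = +0.348 − (−0.122) = +0.470 V.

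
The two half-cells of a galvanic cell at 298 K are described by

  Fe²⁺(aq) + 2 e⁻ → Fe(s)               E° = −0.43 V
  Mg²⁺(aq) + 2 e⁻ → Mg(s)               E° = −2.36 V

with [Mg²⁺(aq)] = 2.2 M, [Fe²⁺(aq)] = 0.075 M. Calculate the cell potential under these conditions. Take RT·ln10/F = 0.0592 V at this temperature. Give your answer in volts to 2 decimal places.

+1.89 V

Since E°(Fe²⁺/Fe) > E°(Mg²⁺/Mg), Fe²⁺/Fe serves as the cathode.
E°cell = E°cat − E°an = −0.43 − (−2.36) = +1.93 V; n = 2.
The balanced reaction is Fe²⁺(aq) + Mg(s) → Fe(s) + Mg²⁺(aq), so Q = [Mg²⁺(aq)] / [Fe²⁺(aq)] = 29.3 and log Q = 1.467.
By the Nernst equation, E = +1.93 − (0.0592/2)·(1.467) = +1.89 V.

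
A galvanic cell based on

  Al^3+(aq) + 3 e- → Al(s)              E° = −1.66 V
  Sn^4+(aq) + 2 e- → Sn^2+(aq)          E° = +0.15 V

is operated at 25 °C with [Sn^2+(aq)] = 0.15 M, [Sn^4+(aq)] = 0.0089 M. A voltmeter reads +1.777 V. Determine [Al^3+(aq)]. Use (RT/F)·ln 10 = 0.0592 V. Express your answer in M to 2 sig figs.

The Sn⁴⁺/Sn²⁺ couple has the larger reduction potential, so it is the cathode: E°cell = +0.15 − (−1.66) = +1.81 V and n = 6.
From the Nernst equation, log Q = n(E° − E)/0.0592 = 6·(+1.81 − (+1.777))/0.0592 = 3.345.
The balanced reaction is 3 Sn^4+(aq) + 2 Al(s) → 3 Sn^2+(aq) + 2 Al^3+(aq), so Q = ([Sn^2+(aq)]^3·[Al^3+(aq)]^2) / [Sn^4+(aq)]^3.
Substituting the known concentrations and solving, log [Al^3+(aq)] = −0.168 and [Al^3+(aq)] = 0.68 M.

0.68 M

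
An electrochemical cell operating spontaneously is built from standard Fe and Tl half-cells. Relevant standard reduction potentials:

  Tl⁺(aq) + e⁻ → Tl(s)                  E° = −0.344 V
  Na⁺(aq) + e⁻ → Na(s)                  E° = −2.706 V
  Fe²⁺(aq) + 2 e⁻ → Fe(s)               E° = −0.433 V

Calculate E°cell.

Of the two couples in this cell, the one with the more positive reduction potential is reduced at the cathode: here that is Tl⁺/Tl (−0.344 V); Fe²⁺/Fe (−0.433 V) is the anode.
E°cell = E°(cathode) − E°(anode) = −0.344 − (−0.433) = +0.089 V.

+0.089 V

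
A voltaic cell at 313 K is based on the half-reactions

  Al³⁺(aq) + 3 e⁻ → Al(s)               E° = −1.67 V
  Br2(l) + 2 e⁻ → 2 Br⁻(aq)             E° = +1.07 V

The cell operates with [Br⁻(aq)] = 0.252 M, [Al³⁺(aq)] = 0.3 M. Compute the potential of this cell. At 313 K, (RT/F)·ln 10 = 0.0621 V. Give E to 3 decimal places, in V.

Br₂/Br⁻ is reduced (cathode, E° = +1.07 V) and Al³⁺/Al is oxidized (anode).
The standard potential is +1.07 − (−1.67) = +2.74 V and the balanced reaction transfers n = 6 electrons.
Balancing gives 3 Br2(l) + 2 Al(s) → 6 Br⁻(aq) + 2 Al³⁺(aq); hence Q = [Br⁻(aq)]^6·[Al³⁺(aq)]^2 = 2.3×10^−5 (log Q = −4.637).
E = E° − (0.0621/n)·log Q = +2.74 − (0.0621/6)(−4.637) = +2.788 V.

+2.788 V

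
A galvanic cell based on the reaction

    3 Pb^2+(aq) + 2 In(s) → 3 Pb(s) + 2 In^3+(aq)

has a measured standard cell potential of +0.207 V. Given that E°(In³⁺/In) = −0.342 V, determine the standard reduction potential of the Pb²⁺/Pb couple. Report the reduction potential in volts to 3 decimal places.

In the reaction as written the Pb²⁺/Pb couple is reduced (cathode) and In³⁺/In is oxidized (anode), so E°cell = E°(Pb²⁺/Pb) − E°(In³⁺/In).
E°(Pb²⁺/Pb) = E°cell + E°(anode) = +0.207 + (−0.342) = −0.135 V.

−0.135 V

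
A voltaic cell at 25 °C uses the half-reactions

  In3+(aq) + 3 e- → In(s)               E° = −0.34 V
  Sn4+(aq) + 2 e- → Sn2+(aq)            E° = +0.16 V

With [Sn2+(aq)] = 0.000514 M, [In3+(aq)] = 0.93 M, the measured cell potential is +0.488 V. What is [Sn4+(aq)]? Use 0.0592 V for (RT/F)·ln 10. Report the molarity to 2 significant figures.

Sn⁴⁺/Sn²⁺ is the cathode (higher E°); E°cell = +0.16 − (−0.34) = +0.50 V with n = 6.
From the Nernst equation, log Q = n(E° − E)/0.0592 = 6·(+0.50 − (+0.488))/0.0592 = 1.216.
The balanced reaction is 3 Sn4+(aq) + 2 In(s) → 3 Sn2+(aq) + 2 In3+(aq), so Q = ([Sn2+(aq)]^3·[In3+(aq)]^2) / [Sn4+(aq)]^3.
Isolating [Sn4+(aq)] in Q = 10^{1.216} yields log [Sn4+(aq)] = −3.715, i.e. 0.00019 M.

0.00019 M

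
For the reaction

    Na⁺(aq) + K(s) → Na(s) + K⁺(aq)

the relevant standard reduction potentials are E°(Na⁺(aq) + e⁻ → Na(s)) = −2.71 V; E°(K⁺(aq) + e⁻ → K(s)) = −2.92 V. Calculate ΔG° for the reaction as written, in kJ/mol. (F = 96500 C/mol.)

In the reaction as written Na⁺(aq) is reduced, so the Na⁺/Na couple is the cathode and K⁺/K is the anode.
E°cell = −2.71 − (−2.92) = +0.21 V; balancing electrons gives n = 1.
ΔG° = −nFE°cell = −(1)(96500)(+0.21) J/mol = −20.3 kJ/mol.

−20.3 kJ/mol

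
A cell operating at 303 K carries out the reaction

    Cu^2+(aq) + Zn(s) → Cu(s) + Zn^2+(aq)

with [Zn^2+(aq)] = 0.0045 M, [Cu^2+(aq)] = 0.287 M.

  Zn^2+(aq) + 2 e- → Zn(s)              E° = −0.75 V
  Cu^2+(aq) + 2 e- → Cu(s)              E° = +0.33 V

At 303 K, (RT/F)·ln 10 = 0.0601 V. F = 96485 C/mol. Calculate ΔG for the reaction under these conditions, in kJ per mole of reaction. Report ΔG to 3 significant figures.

E°cell = +0.33 − (−0.75) = +1.08 V; the balanced reaction transfers n = 2 electrons.
Q = [Zn^2+(aq)] / [Cu^2+(aq)] = 0.0157, so log Q = −1.805 and E = +1.08 − (0.0601/2)(−1.805) = +1.1342 V.
Then ΔG = −nFE = −2 × 96485 × +1.1342 J/mol = −219 kJ/mol.

−219 kJ/mol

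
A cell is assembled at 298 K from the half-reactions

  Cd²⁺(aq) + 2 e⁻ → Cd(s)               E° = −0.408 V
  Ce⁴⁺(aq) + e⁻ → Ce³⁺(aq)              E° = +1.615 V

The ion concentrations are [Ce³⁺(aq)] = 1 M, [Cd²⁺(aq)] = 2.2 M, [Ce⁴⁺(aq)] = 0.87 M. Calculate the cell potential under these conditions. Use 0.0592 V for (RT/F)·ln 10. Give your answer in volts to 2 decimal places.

Since E°(Ce⁴⁺/Ce³⁺) > E°(Cd²⁺/Cd), Ce⁴⁺/Ce³⁺ serves as the cathode.
The standard potential is +1.615 − (−0.408) = +2.023 V and the balanced reaction transfers n = 2 electrons.
The balanced reaction is 2 Ce⁴⁺(aq) + Cd(s) → 2 Ce³⁺(aq) + Cd²⁺(aq), so Q = ([Ce³⁺(aq)]^2·[Cd²⁺(aq)]) / [Ce⁴⁺(aq)]^2 = 2.91 and log Q = 0.463.
E = E° − (0.0592/n)·log Q = +2.023 − (0.0592/2)(0.463) = +2.01 V.

+2.01 V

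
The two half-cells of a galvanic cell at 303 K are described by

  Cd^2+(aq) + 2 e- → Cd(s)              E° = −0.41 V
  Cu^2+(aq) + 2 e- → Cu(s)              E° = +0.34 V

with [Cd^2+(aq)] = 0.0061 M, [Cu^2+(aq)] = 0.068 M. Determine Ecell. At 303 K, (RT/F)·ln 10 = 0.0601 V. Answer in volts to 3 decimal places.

Since E°(Cu²⁺/Cu) > E°(Cd²⁺/Cd), Cu²⁺/Cu serves as the cathode.
The standard potential is +0.34 − (−0.41) = +0.75 V and the balanced reaction transfers n = 2 electrons.
Balancing gives Cu^2+(aq) + Cd(s) → Cu(s) + Cd^2+(aq); hence Q = [Cd^2+(aq)] / [Cu^2+(aq)] = 0.0897 (log Q = −1.047).
Applying E = E° − (RT ln10/nF)·log Q gives +0.75 − (0.0601/2)(−1.047) = +0.781 V.

+0.781 V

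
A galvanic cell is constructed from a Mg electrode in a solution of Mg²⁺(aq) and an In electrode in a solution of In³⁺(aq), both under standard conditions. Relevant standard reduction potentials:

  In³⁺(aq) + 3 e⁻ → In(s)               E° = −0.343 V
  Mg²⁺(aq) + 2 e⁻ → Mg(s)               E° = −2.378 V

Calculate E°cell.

Of the two couples in this cell, the one with the more positive reduction potential is reduced at the cathode: here that is In³⁺/In (−0.343 V); Mg²⁺/Mg (−2.378 V) is the anode.
E°cell = E°(cathode) − E°(anode) = −0.343 − (−2.378) = +2.035 V.

+2.035 V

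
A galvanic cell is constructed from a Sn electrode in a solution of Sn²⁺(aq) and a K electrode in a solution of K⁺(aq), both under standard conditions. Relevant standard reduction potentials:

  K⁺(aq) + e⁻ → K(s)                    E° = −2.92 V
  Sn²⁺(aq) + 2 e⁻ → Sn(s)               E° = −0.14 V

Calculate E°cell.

+2.78 V

Of the two couples in this cell, the one with the more positive reduction potential is reduced at the cathode: here that is Sn²⁺/Sn (−0.14 V); K⁺/K (−2.92 V) is the anode.
E°cell = E°(cathode) − E°(anode) = −0.14 − (−2.92) = +2.78 V.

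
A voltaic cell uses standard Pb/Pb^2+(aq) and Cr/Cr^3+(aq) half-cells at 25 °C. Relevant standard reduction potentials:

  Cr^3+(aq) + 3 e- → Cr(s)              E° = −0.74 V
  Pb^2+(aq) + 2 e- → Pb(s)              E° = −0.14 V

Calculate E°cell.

+0.60 V

The Pb²⁺/Pb couple has the higher E°, so Pb ion is reduced (cathode) and Cr is oxidized (anode).
E°cell = E°(cathode) − E°(anode) = −0.14 − (−0.74) = +0.60 V.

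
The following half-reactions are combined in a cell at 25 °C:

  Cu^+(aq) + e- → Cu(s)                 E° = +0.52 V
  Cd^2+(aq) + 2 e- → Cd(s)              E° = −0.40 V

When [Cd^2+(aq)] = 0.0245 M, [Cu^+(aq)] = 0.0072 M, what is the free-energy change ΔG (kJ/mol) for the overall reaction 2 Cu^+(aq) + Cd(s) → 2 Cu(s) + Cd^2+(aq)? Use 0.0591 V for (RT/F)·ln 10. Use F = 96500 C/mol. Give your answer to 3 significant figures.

−162 kJ/mol

E°cell = +0.52 − (−0.40) = +0.92 V; the balanced reaction transfers n = 2 electrons.
The reaction quotient is [Cd^2+(aq)] / [Cu^+(aq)]^2 = 473; by Nernst, E = +0.92 − (0.0591/2)(2.675) = +0.8410 V.
Finally ΔG = −nFE = −(2)(96500 C/mol)(+0.8410 V) = −162 kJ/mol.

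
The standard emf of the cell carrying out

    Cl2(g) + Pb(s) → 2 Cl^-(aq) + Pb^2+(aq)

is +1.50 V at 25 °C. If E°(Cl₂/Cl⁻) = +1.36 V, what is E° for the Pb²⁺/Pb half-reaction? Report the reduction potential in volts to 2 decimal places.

In the reaction as written the Cl₂/Cl⁻ couple is reduced (cathode) and Pb²⁺/Pb is oxidized (anode), so E°cell = E°(Cl₂/Cl⁻) − E°(Pb²⁺/Pb).
E°(Pb²⁺/Pb) = E°(cathode) − E°cell = +1.36 − (+1.50) = −0.14 V.

−0.14 V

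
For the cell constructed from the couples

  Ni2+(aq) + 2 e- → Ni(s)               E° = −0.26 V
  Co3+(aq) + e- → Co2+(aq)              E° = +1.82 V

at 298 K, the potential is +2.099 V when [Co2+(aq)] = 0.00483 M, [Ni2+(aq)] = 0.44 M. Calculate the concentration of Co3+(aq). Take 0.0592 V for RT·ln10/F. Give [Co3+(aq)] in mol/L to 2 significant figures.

0.0067 M

Co³⁺/Co²⁺ is the cathode (higher E°); E°cell = +1.82 − (−0.26) = +2.08 V with n = 2.
Since E = E° − (0.0592/n)·log Q, log Q = n(E° − E)/0.0592 = −0.642.
Balancing electrons gives 2 Co3+(aq) + Ni(s) → 2 Co2+(aq) + Ni2+(aq); thus Q = ([Co2+(aq)]^2·[Ni2+(aq)]) / [Co3+(aq)]^2.
Solving for the unknown gives log [Co3+(aq)] = −2.173, so [Co3+(aq)] ≈ 0.0067 M.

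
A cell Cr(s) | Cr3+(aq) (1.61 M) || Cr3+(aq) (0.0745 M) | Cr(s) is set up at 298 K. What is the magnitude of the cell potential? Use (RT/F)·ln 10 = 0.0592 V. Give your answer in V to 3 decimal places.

For a concentration cell E°cell = 0, since both electrodes use the same couple.
The compartment with the higher Cr3+(aq) concentration (1.61 M) acts as the cathode; ions are reduced there and produced at the dilute (0.0745 M) anode.
With n = 3, Ecell = −(0.0592/3)·log([dilute]/[conc]) = −(0.0592/3)·log(0.0745/1.61) = +0.026 V.

0.026 V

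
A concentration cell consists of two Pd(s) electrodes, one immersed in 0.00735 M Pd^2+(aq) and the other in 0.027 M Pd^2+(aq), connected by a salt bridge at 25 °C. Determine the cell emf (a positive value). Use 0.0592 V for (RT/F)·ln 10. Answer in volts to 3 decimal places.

For a concentration cell E°cell = 0, since both electrodes use the same couple.
The compartment with the higher Pd^2+(aq) concentration (0.027 M) acts as the cathode; ions are reduced there and produced at the dilute (0.00735 M) anode.
With n = 2, Ecell = −(0.0592/2)·log([dilute]/[conc]) = −(0.0592/2)·log(0.00735/0.027) = +0.017 V.

0.017 V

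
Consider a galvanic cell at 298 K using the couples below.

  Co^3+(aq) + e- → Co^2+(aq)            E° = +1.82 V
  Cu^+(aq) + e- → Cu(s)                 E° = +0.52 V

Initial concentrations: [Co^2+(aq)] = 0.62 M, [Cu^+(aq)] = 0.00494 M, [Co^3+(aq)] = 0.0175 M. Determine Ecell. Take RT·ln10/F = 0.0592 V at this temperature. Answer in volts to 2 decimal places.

Co³⁺/Co²⁺ is reduced (cathode, E° = +1.82 V) and Cu⁺/Cu is oxidized (anode).
The standard potential is +1.82 − (+0.52) = +1.30 V and the balanced reaction transfers n = 1 electron.
Balancing gives Co^3+(aq) + Cu(s) → Co^2+(aq) + Cu^+(aq); hence Q = ([Co^2+(aq)]·[Cu^+(aq)]) / [Co^3+(aq)] = 0.175 (log Q = −0.757).
Applying E = E° − (RT ln10/nF)·log Q gives +1.30 − (0.0592/1)(−0.757) = +1.34 V.

+1.34 V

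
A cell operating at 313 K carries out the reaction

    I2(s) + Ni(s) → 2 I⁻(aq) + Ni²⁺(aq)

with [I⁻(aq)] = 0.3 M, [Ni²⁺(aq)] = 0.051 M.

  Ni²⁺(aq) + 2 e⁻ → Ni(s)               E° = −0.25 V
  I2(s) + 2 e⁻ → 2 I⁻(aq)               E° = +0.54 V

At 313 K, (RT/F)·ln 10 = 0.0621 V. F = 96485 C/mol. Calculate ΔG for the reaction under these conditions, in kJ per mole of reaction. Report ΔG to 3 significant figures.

−166 kJ/mol

The standard cell potential is +0.54 − (−0.25) = +0.79 V, with n = 2 electrons in the balanced equation.
Here Q = [I⁻(aq)]^2·[Ni²⁺(aq)] = 0.00459 (log Q = −2.338), giving E = +0.79 − (0.0621/2)·(−2.338) = +0.8626 V.
Finally ΔG = −nFE = −(2)(96485 C/mol)(+0.8626 V) = −166 kJ/mol.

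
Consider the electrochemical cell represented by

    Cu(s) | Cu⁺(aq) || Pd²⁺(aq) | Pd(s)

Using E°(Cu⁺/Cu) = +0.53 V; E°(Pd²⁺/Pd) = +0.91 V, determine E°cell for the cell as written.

By convention the left-hand electrode in cell notation is the anode (oxidation) and the right-hand electrode is the cathode (reduction).
E°cell = E°(right) − E°(left) = +0.91 − (+0.53) = +0.38 V.

+0.38 V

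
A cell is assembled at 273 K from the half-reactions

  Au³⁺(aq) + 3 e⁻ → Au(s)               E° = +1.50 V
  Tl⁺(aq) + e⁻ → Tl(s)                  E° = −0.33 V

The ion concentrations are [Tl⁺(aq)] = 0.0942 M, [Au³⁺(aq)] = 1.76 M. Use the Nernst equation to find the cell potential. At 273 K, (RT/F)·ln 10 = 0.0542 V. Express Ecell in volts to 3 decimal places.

The Au³⁺/Au couple has the more positive E°, so it is the cathode; Tl⁺/Tl is the anode.
The standard potential is +1.50 − (−0.33) = +1.83 V and the balanced reaction transfers n = 3 electrons.
Balancing gives Au³⁺(aq) + 3 Tl(s) → Au(s) + 3 Tl⁺(aq); hence Q = [Tl⁺(aq)]^3 / [Au³⁺(aq)] = 0.000475 (log Q = −3.323).
E = E° − (0.0542/n)·log Q = +1.83 − (0.0542/3)(−3.323) = +1.890 V.

+1.890 V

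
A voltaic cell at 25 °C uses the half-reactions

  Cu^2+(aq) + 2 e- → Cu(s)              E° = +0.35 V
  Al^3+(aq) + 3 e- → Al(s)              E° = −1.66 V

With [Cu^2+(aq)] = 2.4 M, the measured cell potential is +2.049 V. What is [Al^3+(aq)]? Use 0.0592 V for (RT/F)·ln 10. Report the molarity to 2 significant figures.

0.039 M

With Cu²⁺/Cu at the cathode and Al³⁺/Al at the anode, E°cell = +0.35 − (−1.66) = +2.01 V (n = 6).
From the Nernst equation, log Q = n(E° − E)/0.0592 = 6·(+2.01 − (+2.049))/0.0592 = −3.953.
Balancing electrons gives 3 Cu^2+(aq) + 2 Al(s) → 3 Cu(s) + 2 Al^3+(aq); thus Q = [Al^3+(aq)]^2 / [Cu^2+(aq)]^3.
Substituting the known concentrations and solving, log [Al^3+(aq)] = −1.406 and [Al^3+(aq)] = 0.039 M.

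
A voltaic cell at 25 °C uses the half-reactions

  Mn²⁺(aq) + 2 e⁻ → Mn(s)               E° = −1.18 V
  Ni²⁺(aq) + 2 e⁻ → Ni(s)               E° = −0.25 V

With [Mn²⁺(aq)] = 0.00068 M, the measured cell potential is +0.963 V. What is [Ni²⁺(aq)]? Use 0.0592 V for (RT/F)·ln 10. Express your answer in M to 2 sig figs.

Ni²⁺/Ni is the cathode (higher E°); E°cell = −0.25 − (−1.18) = +0.93 V with n = 2.
Since E = E° − (0.0592/n)·log Q, log Q = n(E° − E)/0.0592 = −1.115.
For Ni²⁺(aq) + Mn(s) → Ni(s) + Mn²⁺(aq), the reaction quotient is Q = [Mn²⁺(aq)] / [Ni²⁺(aq)].
Substituting the known concentrations and solving, log [Ni²⁺(aq)] = −2.052 and [Ni²⁺(aq)] = 0.0089 M.

0.0089 M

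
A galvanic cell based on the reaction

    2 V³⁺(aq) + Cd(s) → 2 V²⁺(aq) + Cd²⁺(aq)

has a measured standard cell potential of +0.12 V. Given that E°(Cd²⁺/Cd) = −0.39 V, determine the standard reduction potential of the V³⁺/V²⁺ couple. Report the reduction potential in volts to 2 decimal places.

−0.27 V

In the reaction as written the V³⁺/V²⁺ couple is reduced (cathode) and Cd²⁺/Cd is oxidized (anode), so E°cell = E°(V³⁺/V²⁺) − E°(Cd²⁺/Cd).
E°(V³⁺/V²⁺) = E°cell + E°(anode) = +0.12 + (−0.39) = −0.27 V.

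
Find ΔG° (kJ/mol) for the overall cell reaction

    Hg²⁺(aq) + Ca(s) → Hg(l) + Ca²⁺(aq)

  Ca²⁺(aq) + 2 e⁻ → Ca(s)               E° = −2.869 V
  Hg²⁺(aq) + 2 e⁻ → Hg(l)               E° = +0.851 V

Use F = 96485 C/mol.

In the reaction as written Hg²⁺(aq) is reduced, so the Hg²⁺/Hg couple is the cathode and Ca²⁺/Ca is the anode.
E°cell = +0.851 − (−2.869) = +3.720 V; balancing electrons gives n = 2.
ΔG° = −nFE°cell = −(2)(96485)(+3.720) J/mol = −718 kJ/mol.

−718 kJ/mol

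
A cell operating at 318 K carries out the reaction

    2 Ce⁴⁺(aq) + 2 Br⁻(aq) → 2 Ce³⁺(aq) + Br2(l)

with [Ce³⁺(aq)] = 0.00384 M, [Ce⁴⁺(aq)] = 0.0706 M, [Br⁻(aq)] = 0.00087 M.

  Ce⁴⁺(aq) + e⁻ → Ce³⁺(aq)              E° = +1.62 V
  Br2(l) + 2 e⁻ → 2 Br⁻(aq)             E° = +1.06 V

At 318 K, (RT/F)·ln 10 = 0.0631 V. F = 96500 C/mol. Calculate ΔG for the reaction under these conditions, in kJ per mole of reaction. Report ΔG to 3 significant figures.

With Ce⁴⁺/Ce³⁺ reduced at the cathode, E°cell = +1.62 − (+1.06) = +0.56 V and n = 2.
Q = [Ce³⁺(aq)]^2 / ([Ce⁴⁺(aq)]^2·[Br⁻(aq)]^2) = 3.91×10^3, so log Q = 3.592 and E = +0.56 − (0.0631/2)(3.592) = +0.4467 V.
Finally ΔG = −nFE = −(2)(96500 C/mol)(+0.4467 V) = −86.2 kJ/mol.

−86.2 kJ/mol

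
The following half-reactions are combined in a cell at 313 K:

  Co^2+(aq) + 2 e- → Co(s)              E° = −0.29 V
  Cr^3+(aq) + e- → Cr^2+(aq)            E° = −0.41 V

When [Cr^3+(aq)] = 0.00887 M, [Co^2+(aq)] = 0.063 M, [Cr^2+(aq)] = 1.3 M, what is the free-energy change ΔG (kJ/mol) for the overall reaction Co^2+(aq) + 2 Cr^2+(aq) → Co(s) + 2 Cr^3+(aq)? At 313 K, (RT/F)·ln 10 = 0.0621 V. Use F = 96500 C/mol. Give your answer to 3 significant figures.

−41.9 kJ/mol

With Co²⁺/Co reduced at the cathode, E°cell = −0.29 − (−0.41) = +0.12 V and n = 2.
Here Q = [Cr^3+(aq)]^2 / ([Co^2+(aq)]·[Cr^2+(aq)]^2) = 0.000739 (log Q = −3.131), giving E = +0.12 − (0.0621/2)·(−3.131) = +0.2172 V.
Then ΔG = −nFE = −2 × 96500 × +0.2172 J/mol = −41.9 kJ/mol.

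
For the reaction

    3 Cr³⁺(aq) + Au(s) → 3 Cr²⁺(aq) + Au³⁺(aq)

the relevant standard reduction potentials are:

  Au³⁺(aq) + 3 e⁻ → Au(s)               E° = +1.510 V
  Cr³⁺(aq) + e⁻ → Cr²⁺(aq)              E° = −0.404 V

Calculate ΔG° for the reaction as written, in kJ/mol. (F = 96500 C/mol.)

In the reaction as written Cr³⁺(aq) is reduced, so the Cr³⁺/Cr²⁺ couple is the cathode and Au³⁺/Au is the anode.
E°cell = −0.404 − (+1.510) = −1.914 V; balancing electrons gives n = 3.
ΔG° = −nFE°cell = −(3)(96500)(−1.914) J/mol = +554 kJ/mol.

+554 kJ/mol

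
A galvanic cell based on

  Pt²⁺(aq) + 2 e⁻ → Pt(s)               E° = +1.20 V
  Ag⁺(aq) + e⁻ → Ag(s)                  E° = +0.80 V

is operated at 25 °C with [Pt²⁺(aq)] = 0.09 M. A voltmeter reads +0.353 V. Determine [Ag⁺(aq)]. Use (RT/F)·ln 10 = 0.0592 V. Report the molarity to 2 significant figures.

1.9 M

With Pt²⁺/Pt at the cathode and Ag⁺/Ag at the anode, E°cell = +1.20 − (+0.80) = +0.40 V (n = 2).
Since E = E° − (0.0592/n)·log Q, log Q = n(E° − E)/0.0592 = 1.588.
The balanced reaction is Pt²⁺(aq) + 2 Ag(s) → Pt(s) + 2 Ag⁺(aq), so Q = [Ag⁺(aq)]^2 / [Pt²⁺(aq)].
Isolating [Ag⁺(aq)] in Q = 10^{1.588} yields log [Ag⁺(aq)] = 0.271, i.e. 1.9 M.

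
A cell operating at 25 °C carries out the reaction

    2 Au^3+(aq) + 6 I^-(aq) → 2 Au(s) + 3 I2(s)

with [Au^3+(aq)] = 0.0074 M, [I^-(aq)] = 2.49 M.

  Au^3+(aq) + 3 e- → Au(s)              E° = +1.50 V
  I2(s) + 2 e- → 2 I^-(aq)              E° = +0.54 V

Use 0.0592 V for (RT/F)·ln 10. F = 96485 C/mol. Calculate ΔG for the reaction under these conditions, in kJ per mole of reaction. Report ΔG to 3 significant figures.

With Au³⁺/Au reduced at the cathode, E°cell = +1.50 − (+0.54) = +0.96 V and n = 6.
Q = 1 / ([Au^3+(aq)]^2·[I^-(aq)]^6) = 76.6, so log Q = 1.884 and E = +0.96 − (0.0592/6)(1.884) = +0.9414 V.
Then ΔG = −nFE = −6 × 96485 × +0.9414 J/mol = −545 kJ/mol.

−545 kJ/mol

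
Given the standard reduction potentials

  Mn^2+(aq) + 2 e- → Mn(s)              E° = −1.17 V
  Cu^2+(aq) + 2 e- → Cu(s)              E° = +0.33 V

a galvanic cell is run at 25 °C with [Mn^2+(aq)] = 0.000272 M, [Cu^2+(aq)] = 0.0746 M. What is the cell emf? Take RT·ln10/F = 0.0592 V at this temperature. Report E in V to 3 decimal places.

+1.572 V

The Cu²⁺/Cu couple has the more positive E°, so it is the cathode; Mn²⁺/Mn is the anode.
The standard potential is +0.33 − (−1.17) = +1.50 V and the balanced reaction transfers n = 2 electrons.
Balancing gives Cu^2+(aq) + Mn(s) → Cu(s) + Mn^2+(aq); hence Q = [Mn^2+(aq)] / [Cu^2+(aq)] = 0.00365 (log Q = −2.438).
Applying E = E° − (RT ln10/nF)·log Q gives +1.50 − (0.0592/2)(−2.438) = +1.572 V.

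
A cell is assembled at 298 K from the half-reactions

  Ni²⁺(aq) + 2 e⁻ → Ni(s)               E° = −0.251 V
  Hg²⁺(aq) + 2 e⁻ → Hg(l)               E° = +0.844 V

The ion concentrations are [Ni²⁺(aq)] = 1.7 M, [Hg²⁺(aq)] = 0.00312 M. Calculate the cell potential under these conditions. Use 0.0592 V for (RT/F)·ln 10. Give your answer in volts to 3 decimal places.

Hg²⁺/Hg is reduced (cathode, E° = +0.844 V) and Ni²⁺/Ni is oxidized (anode).
E°cell = E°cat − E°an = +0.844 − (−0.251) = +1.095 V; n = 2.
For the overall reaction Hg²⁺(aq) + Ni(s) → Hg(l) + Ni²⁺(aq), Q = [Ni²⁺(aq)] / [Hg²⁺(aq)] = 545, giving log Q = 2.736.
By the Nernst equation, E = +1.095 − (0.0592/2)·(2.736) = +1.014 V.

+1.014 V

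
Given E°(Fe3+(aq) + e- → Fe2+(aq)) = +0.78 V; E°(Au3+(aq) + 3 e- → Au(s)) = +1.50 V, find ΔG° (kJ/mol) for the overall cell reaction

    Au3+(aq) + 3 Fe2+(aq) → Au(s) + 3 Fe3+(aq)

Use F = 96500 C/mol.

In the reaction as written Au3+(aq) is reduced, so the Au³⁺/Au couple is the cathode and Fe³⁺/Fe²⁺ is the anode.
E°cell = +1.50 − (+0.78) = +0.72 V; balancing electrons gives n = 3.
ΔG° = −nFE°cell = −(3)(96500)(+0.72) J/mol = −208 kJ/mol.

−208 kJ/mol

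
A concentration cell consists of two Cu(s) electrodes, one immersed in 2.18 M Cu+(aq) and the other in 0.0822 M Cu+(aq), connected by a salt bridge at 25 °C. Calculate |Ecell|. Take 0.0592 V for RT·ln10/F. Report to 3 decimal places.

For a concentration cell E°cell = 0, since both electrodes use the same couple.
The compartment with the higher Cu+(aq) concentration (2.18 M) acts as the cathode; ions are reduced there and produced at the dilute (0.0822 M) anode.
With n = 1, Ecell = −(0.0592/1)·log([dilute]/[conc]) = −(0.0592/1)·log(0.0822/2.18) = +0.084 V.

0.084 V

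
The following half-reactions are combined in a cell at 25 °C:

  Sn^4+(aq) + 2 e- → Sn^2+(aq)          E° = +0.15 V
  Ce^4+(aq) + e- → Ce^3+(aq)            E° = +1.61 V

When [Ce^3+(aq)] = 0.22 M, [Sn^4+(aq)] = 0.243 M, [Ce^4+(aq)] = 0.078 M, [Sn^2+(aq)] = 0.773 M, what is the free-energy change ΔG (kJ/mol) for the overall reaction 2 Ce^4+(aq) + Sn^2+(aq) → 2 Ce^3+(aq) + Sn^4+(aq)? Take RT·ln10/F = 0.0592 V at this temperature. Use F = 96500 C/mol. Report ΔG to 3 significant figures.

E°cell = +1.61 − (+0.15) = +1.46 V; the balanced reaction transfers n = 2 electrons.
Here Q = ([Ce^3+(aq)]^2·[Sn^4+(aq)]) / ([Ce^4+(aq)]^2·[Sn^2+(aq)]) = 2.5 (log Q = 0.398), giving E = +1.46 − (0.0592/2)·(0.398) = +1.4482 V.
Then ΔG = −nFE = −2 × 96500 × +1.4482 J/mol = −280 kJ/mol.

−280 kJ/mol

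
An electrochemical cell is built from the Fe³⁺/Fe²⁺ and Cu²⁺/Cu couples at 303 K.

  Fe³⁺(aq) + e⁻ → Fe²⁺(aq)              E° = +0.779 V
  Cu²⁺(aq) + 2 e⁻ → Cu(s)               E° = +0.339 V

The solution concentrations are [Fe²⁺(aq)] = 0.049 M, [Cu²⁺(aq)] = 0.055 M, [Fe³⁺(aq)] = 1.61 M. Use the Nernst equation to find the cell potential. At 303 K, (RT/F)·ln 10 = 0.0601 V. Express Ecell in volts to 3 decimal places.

+0.569 V

Fe³⁺/Fe²⁺ is reduced (cathode, E° = +0.779 V) and Cu²⁺/Cu is oxidized (anode).
E°cell = +0.779 − (+0.339) = +0.440 V, with n = 2 electrons transferred.
The balanced reaction is 2 Fe³⁺(aq) + Cu(s) → 2 Fe²⁺(aq) + Cu²⁺(aq), so Q = ([Fe²⁺(aq)]^2·[Cu²⁺(aq)]) / [Fe³⁺(aq)]^2 = 5.09×10^−5 and log Q = −4.293.
Applying E = E° − (RT ln10/nF)·log Q gives +0.440 − (0.0601/2)(−4.293) = +0.569 V.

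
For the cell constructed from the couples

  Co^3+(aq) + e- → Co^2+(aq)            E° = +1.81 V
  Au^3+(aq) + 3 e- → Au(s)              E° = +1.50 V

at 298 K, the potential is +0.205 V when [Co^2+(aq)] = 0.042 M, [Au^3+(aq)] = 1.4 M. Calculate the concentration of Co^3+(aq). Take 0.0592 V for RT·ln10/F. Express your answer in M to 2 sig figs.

Co³⁺/Co²⁺ is the cathode (higher E°); E°cell = +1.81 − (+1.50) = +0.31 V with n = 3.
Rearranging E = E° − (0.0592/n)·log Q gives log Q = 3(+0.31 − (+0.205))/0.0592 = 5.321.
The balanced reaction is 3 Co^3+(aq) + Au(s) → 3 Co^2+(aq) + Au^3+(aq), so Q = ([Co^2+(aq)]^3·[Au^3+(aq)]) / [Co^3+(aq)]^3.
Isolating [Co^3+(aq)] in Q = 10^{5.321} yields log [Co^3+(aq)] = −3.102, i.e. 0.00079 M.

0.00079 M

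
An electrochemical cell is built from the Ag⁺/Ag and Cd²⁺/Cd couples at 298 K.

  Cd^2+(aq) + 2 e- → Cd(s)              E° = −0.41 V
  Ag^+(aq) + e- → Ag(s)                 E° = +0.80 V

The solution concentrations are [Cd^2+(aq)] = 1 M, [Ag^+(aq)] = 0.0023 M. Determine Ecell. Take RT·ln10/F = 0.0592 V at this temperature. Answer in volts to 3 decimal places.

Ag⁺/Ag is reduced (cathode, E° = +0.80 V) and Cd²⁺/Cd is oxidized (anode).
E°cell = E°cat − E°an = +0.80 − (−0.41) = +1.21 V; n = 2.
The balanced reaction is 2 Ag^+(aq) + Cd(s) → 2 Ag(s) + Cd^2+(aq), so Q = [Cd^2+(aq)] / [Ag^+(aq)]^2 = 1.89×10^5 and log Q = 5.277.
By the Nernst equation, E = +1.21 − (0.0592/2)·(5.277) = +1.054 V.

+1.054 V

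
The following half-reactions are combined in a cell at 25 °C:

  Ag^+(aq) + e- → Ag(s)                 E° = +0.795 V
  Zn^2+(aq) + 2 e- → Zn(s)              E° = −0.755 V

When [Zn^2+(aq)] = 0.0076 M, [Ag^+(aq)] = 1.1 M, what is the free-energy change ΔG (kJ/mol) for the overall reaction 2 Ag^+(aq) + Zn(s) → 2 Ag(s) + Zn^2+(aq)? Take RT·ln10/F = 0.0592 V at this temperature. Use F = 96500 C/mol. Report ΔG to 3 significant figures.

−312 kJ/mol

E°cell = +0.795 − (−0.755) = +1.550 V; the balanced reaction transfers n = 2 electrons.
Q = [Zn^2+(aq)] / [Ag^+(aq)]^2 = 0.00628, so log Q = −2.202 and E = +1.550 − (0.0592/2)(−2.202) = +1.6152 V.
Finally ΔG = −nFE = −(2)(96500 C/mol)(+1.6152 V) = −312 kJ/mol.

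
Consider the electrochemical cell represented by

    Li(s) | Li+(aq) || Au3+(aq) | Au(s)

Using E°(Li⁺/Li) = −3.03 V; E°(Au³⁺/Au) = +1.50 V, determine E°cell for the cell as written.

+4.53 V

By convention the left-hand electrode in cell notation is the anode (oxidation) and the right-hand electrode is the cathode (reduction).
E°cell = E°(right) − E°(left) = +1.50 − (−3.03) = +4.53 V.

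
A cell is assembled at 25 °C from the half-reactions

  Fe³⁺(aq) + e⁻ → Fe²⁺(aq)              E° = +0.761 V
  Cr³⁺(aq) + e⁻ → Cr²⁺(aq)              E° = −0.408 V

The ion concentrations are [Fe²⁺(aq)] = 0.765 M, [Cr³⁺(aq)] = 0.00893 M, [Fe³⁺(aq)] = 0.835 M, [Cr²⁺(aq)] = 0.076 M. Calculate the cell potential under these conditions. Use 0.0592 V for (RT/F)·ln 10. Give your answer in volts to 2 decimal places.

Fe³⁺/Fe²⁺ is reduced (cathode, E° = +0.761 V) and Cr³⁺/Cr²⁺ is oxidized (anode).
The standard potential is +0.761 − (−0.408) = +1.169 V and the balanced reaction transfers n = 1 electron.
For the overall reaction Fe³⁺(aq) + Cr²⁺(aq) → Fe²⁺(aq) + Cr³⁺(aq), Q = ([Fe²⁺(aq)]·[Cr³⁺(aq)]) / ([Fe³⁺(aq)]·[Cr²⁺(aq)]) = 0.108, giving log Q = −0.968.
Applying E = E° − (RT ln10/nF)·log Q gives +1.169 − (0.0592/1)(−0.968) = +1.23 V.

+1.23 V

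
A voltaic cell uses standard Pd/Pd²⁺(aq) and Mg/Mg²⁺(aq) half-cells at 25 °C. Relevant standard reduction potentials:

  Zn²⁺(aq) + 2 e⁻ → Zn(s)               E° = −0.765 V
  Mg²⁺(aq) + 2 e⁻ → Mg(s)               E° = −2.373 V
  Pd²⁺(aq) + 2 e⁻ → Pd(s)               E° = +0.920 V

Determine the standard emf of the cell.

+3.293 V

The Pd²⁺/Pd couple has the higher E°, so Pd ion is reduced (cathode) and Mg is oxidized (anode).
E°cell = E°(cathode) − E°(anode) = +0.920 − (−2.373) = +3.293 V.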